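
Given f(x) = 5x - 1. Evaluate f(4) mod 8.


3


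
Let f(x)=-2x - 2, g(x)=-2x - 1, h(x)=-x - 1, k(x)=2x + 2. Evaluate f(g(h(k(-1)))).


k(-1) = 0
h(0) = -1
g(-1) = 1
f(1) = -4

-4


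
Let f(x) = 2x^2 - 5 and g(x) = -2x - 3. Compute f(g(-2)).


g(-2) = 1
f(1) = 2*(1)^2 - 5 = -3

-3


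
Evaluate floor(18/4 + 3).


18/4 = 4.5
4.5 + 3 = 7.5
floor(7.5) = 7

7


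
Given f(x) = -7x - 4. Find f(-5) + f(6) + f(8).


f(-5) = 31
f(6) = -46
f(8) = -60
Sum = -75

-75


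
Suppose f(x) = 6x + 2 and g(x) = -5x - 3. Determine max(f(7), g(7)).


f(7) = 44
g(7) = -38
max = 44

44


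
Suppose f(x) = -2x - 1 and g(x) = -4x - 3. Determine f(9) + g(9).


f(9) = -19
g(9) = -39
Sum = -58

-58


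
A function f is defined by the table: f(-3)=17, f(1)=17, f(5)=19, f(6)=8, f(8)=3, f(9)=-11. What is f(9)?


Reading from the table at x = 9

-11


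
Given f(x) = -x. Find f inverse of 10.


Solve -x = 10
x = (10) / (-1) = -10

-10


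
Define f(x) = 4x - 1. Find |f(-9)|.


f(-9) = -37
|-37| = 37

37


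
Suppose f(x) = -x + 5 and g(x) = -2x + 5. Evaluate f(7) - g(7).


f(7) = -2
g(7) = -9
Difference = 7

7


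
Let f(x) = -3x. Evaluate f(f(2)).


f(2) = -6
f(-6) = 18

18


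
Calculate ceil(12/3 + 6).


12/3 = 4
4 + 6 = 10
ceil(10) = 10

10


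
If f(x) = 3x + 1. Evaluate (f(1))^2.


f(1) = 4
(4)^2 = 16

16


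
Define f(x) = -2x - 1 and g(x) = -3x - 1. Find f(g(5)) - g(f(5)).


f(g(5)) = 31
g(f(5)) = 32
Difference = -1

-1


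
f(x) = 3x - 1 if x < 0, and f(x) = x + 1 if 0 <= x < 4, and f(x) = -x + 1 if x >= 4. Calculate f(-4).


-4 satisfies x < 0
f(-4) = -13

-13


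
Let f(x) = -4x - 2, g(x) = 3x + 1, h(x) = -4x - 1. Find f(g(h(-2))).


-90


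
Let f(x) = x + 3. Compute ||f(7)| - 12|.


f(7) = 10
|10| = 10
|10 - 12| = 2

2


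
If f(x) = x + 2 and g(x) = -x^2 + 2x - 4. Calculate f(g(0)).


g(0) = -4
f(-4) = -2

-2


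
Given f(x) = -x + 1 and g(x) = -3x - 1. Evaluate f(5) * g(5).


f(5) = -4
g(5) = -16
Product = 64

64


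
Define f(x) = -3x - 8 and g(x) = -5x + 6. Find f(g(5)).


49


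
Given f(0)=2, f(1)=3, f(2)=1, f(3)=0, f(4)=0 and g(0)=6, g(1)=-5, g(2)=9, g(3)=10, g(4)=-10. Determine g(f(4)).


f(4) = 0
g(0) = 6

6


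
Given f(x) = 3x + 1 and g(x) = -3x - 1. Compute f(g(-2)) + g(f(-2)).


f(g(-2)) = 16
g(f(-2)) = 14
Sum = 30

30


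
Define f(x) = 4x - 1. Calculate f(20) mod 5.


f(20) = 79
79 mod 5 = 4

4


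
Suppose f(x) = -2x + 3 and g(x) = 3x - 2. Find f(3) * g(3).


f(3) = -3
g(3) = 7
Product = -21

-21


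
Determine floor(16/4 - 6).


16/4 = 4
4 - 6 = -2
floor(-2) = -2

-2


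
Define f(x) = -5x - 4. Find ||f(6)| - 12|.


f(6) = -34
|-34| = 34
|34 - 12| = 22

22


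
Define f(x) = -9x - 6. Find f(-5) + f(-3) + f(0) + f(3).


21


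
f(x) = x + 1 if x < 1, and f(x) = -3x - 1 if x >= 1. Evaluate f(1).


1 satisfies x >= 1
f(1) = -4

-4


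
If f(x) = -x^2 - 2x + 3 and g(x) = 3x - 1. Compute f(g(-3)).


g(-3) = -10
f(-10) = (-1)*(-10)^2 - 2*(-10) + 3 = -77

-77


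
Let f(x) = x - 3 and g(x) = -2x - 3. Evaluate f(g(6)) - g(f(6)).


f(g(6)) = -18
g(f(6)) = -9
Difference = -9

-9


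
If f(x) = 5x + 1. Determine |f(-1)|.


f(-1) = -4
|-4| = 4

4


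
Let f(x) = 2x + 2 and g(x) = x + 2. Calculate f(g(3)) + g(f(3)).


22


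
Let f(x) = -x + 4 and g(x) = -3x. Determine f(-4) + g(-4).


f(-4) = 8
g(-4) = 12
Sum = 20

20


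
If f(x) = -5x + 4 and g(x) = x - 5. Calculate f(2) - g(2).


f(2) = -6
g(2) = -3
Difference = -3

-3


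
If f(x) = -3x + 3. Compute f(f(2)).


f(2) = -3
f(-3) = 12

12


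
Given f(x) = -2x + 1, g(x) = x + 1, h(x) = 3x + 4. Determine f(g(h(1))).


-15


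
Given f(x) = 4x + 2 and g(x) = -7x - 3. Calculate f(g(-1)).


18


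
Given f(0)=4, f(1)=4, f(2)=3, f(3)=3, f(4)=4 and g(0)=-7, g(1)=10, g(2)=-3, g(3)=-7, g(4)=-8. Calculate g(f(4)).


f(4) = 4
g(4) = -8

-8


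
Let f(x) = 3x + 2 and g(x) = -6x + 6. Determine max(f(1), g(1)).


f(1) = 5
g(1) = 0
max = 5

5


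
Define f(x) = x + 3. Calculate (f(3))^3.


f(3) = 6
(6)^3 = 216

216


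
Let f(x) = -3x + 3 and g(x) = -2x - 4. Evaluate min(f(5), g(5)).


f(5) = -12
g(5) = -14
min = -14

-14


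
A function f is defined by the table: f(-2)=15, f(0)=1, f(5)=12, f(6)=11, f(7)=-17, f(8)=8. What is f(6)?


11


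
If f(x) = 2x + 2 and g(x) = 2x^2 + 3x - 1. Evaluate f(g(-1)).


-2


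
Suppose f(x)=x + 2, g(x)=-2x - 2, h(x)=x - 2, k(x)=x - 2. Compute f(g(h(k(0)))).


k(0) = -2
h(-2) = -4
g(-4) = 6
f(6) = 8

8


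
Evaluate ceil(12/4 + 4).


12/4 = 3
3 + 4 = 7
ceil(7) = 7

7


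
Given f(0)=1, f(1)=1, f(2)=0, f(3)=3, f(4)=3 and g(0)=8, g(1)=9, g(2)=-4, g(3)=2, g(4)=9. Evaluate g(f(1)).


f(1) = 1
g(1) = 9

9


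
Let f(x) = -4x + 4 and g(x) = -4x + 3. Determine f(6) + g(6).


f(6) = -20
g(6) = -21
Sum = -41

-41


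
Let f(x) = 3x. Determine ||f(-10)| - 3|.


f(-10) = -30
|-30| = 30
|30 - 3| = 27

27


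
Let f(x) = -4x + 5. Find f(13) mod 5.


f(13) = -47
-47 mod 5 = 3

3


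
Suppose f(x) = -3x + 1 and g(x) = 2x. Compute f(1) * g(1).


f(1) = -2
g(1) = 2
Product = -4

-4


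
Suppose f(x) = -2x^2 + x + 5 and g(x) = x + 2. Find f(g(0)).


-1


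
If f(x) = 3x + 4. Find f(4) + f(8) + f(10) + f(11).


f(4) = 16
f(8) = 28
f(10) = 34
f(11) = 37
Sum = 115

115


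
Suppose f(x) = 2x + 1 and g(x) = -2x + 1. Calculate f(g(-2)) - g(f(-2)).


4


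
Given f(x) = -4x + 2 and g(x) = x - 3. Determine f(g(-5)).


34


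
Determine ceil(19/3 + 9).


19/3 = 6.3333
6.3333 + 9 = 15.3333
ceil(15.3333) = 16

16


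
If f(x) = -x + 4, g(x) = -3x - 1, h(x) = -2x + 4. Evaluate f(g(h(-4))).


h(-4) = 12
g(12) = -37
f(-37) = 41

41


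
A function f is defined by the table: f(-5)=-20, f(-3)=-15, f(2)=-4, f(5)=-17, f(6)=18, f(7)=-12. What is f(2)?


-4


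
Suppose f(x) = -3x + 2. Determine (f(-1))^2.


f(-1) = 5
(5)^2 = 25

25


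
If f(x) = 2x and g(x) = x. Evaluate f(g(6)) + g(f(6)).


f(g(6)) = 12
g(f(6)) = 12
Sum = 24

24


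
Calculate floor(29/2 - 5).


9


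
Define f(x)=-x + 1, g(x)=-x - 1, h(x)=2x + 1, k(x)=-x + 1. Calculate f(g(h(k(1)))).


k(1) = 0
h(0) = 1
g(1) = -2
f(-2) = 3

3


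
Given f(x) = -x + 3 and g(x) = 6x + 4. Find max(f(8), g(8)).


f(8) = -5
g(8) = 52
max = 52

52


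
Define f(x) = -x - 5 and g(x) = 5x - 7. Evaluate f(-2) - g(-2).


f(-2) = -3
g(-2) = -17
Difference = 14

14


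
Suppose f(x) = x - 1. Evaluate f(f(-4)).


-6


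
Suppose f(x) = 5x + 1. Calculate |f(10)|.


f(10) = 51
|51| = 51

51


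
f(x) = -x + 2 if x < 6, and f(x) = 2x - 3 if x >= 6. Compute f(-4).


-4 satisfies x < 6
f(-4) = 6

6


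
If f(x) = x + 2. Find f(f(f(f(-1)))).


f(-1) = 1
f(1) = 3
f(3) = 5
f(5) = 7

7


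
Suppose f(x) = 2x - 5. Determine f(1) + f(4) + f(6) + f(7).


16


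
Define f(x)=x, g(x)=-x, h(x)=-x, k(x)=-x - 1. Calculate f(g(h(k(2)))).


k(2) = -3
h(-3) = 3
g(3) = -3
f(-3) = -3

-3


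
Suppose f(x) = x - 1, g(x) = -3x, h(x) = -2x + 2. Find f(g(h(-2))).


h(-2) = 6
g(6) = -18
f(-18) = -19

-19


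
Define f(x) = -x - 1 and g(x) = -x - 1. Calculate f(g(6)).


g(6) = -7
f(-7) = 6

6


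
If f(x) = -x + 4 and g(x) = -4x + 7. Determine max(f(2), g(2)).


f(2) = 2
g(2) = -1
max = 2

2


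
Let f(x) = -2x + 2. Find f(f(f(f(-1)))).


f(-1) = 4
f(4) = -6
f(-6) = 14
f(14) = -26

-26


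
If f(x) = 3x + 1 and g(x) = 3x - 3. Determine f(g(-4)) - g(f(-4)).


f(g(-4)) = -44
g(f(-4)) = -36
Difference = -8

-8


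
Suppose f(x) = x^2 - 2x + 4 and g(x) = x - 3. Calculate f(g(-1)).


g(-1) = -4
f(-4) = 1*(-4)^2 - 2*(-4) + 4 = 28

28


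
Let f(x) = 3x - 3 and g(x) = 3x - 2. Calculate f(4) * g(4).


f(4) = 9
g(4) = 10
Product = 90

90


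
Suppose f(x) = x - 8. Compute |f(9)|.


f(9) = 1
|1| = 1

1


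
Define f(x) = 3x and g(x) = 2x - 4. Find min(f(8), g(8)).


12


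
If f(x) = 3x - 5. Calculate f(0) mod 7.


2


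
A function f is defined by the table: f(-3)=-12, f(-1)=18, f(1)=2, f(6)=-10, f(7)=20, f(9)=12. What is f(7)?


Reading from the table at x = 7

20


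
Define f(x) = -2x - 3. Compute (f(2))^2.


f(2) = -7
(-7)^2 = 49

49


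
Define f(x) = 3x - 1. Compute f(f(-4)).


f(-4) = -13
f(-13) = -40

-40


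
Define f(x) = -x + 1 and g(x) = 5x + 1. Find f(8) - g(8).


f(8) = -7
g(8) = 41
Difference = -48

-48


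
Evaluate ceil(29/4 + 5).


13


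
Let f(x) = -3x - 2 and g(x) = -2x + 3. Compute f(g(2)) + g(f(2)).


f(g(2)) = 1
g(f(2)) = 19
Sum = 20

20


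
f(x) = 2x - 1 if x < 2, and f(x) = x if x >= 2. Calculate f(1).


1


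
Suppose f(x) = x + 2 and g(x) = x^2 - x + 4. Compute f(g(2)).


8


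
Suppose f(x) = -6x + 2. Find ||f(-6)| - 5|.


33


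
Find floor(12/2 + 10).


12/2 = 6
6 + 10 = 16
floor(16) = 16

16


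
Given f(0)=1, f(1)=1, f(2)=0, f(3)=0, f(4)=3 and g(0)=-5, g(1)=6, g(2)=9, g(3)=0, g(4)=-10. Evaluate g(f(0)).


f(0) = 1
g(1) = 6

6


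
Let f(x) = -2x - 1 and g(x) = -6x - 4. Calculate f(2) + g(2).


f(2) = -5
g(2) = -16
Sum = -21

-21


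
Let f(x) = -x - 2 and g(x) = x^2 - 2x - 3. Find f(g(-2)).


g(-2) = 5
f(5) = -7

-7


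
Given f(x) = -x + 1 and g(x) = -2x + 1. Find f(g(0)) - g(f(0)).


f(g(0)) = 0
g(f(0)) = -1
Difference = 1

1


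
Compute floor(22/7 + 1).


22/7 = 3.1429
3.1429 + 1 = 4.1429
floor(4.1429) = 4

4


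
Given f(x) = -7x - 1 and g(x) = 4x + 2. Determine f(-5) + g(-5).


f(-5) = 34
g(-5) = -18
Sum = 16

16


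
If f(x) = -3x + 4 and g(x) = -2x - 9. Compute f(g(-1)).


g(-1) = -7
f(-7) = 25

25


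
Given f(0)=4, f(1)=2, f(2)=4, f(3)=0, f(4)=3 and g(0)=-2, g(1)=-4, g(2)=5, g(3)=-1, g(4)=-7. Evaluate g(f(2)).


f(2) = 4
g(4) = -7

-7


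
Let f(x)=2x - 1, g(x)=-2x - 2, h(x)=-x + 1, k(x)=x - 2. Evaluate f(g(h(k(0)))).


k(0) = -2
h(-2) = 3
g(3) = -8
f(-8) = -17

-17


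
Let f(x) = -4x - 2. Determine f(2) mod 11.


1


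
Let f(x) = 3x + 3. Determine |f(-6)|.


15


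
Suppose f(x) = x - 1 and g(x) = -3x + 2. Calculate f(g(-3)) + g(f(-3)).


f(g(-3)) = 10
g(f(-3)) = 14
Sum = 24

24


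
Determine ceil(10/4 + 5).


10/4 = 2.5
2.5 + 5 = 7.5
ceil(7.5) = 8

8


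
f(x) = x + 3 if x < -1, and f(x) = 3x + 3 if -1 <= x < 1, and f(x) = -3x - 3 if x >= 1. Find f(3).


3 satisfies x >= 1
f(3) = -12

-12


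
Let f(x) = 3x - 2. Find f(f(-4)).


f(-4) = -14
f(-14) = -44

-44


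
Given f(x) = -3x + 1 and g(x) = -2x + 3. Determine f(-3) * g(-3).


f(-3) = 10
g(-3) = 9
Product = 90

90


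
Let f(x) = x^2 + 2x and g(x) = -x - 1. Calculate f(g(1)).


g(1) = -2
f(-2) = 1*(-2)^2 + 2*(-2) = 0

0


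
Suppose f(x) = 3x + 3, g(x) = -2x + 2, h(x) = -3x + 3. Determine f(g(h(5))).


h(5) = -12
g(-12) = 26
f(26) = 81

81


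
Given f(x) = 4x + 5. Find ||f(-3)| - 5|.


f(-3) = -7
|-7| = 7
|7 - 5| = 2

2


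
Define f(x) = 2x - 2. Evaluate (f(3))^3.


64


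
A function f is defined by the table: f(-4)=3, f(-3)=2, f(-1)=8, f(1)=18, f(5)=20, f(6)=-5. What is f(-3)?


Reading from the table at x = -3

2


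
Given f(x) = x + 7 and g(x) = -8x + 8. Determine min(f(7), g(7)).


f(7) = 14
g(7) = -48
min = -48

-48


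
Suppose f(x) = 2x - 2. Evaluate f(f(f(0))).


f(0) = -2
f(-2) = -6
f(-6) = -14

-14


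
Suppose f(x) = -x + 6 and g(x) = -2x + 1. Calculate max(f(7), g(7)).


f(7) = -1
g(7) = -13
max = -1

-1


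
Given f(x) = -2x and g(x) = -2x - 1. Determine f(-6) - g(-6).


f(-6) = 12
g(-6) = 11
Difference = 1

1


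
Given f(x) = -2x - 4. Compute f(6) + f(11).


f(6) = -16
f(11) = -26
Sum = -42

-42


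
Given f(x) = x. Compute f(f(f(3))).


f(3) = 3
f(3) = 3
f(3) = 3

3


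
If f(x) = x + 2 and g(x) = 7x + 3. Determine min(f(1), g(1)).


f(1) = 3
g(1) = 10
min = 3

3


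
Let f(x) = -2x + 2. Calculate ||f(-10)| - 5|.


f(-10) = 22
|22| = 22
|22 - 5| = 17

17


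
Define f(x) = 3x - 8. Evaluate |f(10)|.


f(10) = 22
|22| = 22

22


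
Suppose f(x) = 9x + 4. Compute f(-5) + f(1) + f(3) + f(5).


f(-5) = -41
f(1) = 13
f(3) = 31
f(5) = 49
Sum = 52

52


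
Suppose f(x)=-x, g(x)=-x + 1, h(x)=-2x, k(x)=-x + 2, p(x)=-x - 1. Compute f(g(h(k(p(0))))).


p(0) = -1
k(-1) = 3
h(3) = -6
g(-6) = 7
f(7) = -7

-7


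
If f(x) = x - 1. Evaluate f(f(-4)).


f(-4) = -5
f(-5) = -6

-6


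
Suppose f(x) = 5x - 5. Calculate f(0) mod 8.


f(0) = -5
-5 mod 8 = 3

3


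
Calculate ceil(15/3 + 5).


10


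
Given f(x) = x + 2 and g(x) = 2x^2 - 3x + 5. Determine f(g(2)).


9


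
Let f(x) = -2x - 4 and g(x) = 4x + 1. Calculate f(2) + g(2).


f(2) = -8
g(2) = 9
Sum = 1

1


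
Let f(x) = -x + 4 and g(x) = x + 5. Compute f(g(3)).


g(3) = 8
f(8) = -4

-4


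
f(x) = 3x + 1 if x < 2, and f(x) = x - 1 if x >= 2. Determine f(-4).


-4 satisfies x < 2
f(-4) = -11

-11


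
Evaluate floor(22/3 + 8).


22/3 = 7.3333
7.3333 + 8 = 15.3333
floor(15.3333) = 15

15


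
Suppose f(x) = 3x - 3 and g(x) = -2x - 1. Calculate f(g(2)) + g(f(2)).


-25


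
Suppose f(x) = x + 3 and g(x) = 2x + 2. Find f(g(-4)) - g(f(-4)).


f(g(-4)) = -3
g(f(-4)) = 0
Difference = -3

-3


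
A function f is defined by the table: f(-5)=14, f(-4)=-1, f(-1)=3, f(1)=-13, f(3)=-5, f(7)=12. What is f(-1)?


Reading from the table at x = -1

3


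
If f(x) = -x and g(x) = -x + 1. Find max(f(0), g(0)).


f(0) = 0
g(0) = 1
max = 1

1


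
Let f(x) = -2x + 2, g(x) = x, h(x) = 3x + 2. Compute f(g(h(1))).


-8


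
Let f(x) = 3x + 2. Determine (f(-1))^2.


f(-1) = -1
(-1)^2 = 1

1


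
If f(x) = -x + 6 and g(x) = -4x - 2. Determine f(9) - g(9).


f(9) = -3
g(9) = -38
Difference = 35

35


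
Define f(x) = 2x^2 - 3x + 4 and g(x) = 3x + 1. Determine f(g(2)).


g(2) = 7
f(7) = 2*(7)^2 - 3*(7) + 4 = 81

81


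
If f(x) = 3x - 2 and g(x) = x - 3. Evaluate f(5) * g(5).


f(5) = 13
g(5) = 2
Product = 26

26


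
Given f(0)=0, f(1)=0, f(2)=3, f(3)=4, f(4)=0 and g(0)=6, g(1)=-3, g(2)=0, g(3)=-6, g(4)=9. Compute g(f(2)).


f(2) = 3
g(3) = -6

-6


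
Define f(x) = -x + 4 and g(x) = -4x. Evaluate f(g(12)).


g(12) = -48
f(-48) = 52

52


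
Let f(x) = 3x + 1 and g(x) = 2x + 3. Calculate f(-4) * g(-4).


f(-4) = -11
g(-4) = -5
Product = 55

55


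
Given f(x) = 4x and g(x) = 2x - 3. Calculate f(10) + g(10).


f(10) = 40
g(10) = 17
Sum = 57

57


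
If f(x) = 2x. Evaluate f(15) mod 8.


f(15) = 30
30 mod 8 = 6

6


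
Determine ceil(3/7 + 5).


3/7 = 0.4286
0.4286 + 5 = 5.4286
ceil(5.4286) = 6

6


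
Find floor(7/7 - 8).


7/7 = 1
1 - 8 = -7
floor(-7) = -7

-7


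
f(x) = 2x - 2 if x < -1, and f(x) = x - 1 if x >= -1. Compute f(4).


4 satisfies x >= -1
f(4) = 3

3


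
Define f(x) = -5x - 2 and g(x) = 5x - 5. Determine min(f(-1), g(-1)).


f(-1) = 3
g(-1) = -10
min = -10

-10


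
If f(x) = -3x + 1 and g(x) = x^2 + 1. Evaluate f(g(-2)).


-14


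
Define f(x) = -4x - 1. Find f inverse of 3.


Solve -4x - 1 = 3
x = (3 + 1) / (-4) = -1

-1


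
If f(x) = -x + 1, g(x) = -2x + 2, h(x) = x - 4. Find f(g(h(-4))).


-17


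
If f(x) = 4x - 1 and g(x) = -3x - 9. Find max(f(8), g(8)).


f(8) = 31
g(8) = -33
max = 31

31


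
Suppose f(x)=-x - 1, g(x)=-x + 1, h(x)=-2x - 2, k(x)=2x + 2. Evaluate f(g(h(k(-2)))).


k(-2) = -2
h(-2) = 2
g(2) = -1
f(-1) = 0

0


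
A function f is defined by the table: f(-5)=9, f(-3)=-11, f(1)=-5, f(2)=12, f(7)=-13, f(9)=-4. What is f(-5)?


Reading from the table at x = -5

9


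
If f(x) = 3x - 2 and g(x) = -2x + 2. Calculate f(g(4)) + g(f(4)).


f(g(4)) = -20
g(f(4)) = -18
Sum = -38

-38


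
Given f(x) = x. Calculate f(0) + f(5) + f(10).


f(0) = 0
f(5) = 5
f(10) = 10
Sum = 15

15


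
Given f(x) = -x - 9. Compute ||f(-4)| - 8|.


f(-4) = -5
|-5| = 5
|5 - 8| = 3

3


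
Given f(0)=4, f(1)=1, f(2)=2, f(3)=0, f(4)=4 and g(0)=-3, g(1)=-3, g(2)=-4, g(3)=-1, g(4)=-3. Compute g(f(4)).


f(4) = 4
g(4) = -3

-3


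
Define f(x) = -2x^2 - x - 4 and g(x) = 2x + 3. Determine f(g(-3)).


-19


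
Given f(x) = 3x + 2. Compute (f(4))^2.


f(4) = 14
(14)^2 = 196

196


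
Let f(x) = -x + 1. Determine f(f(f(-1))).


f(-1) = 2
f(2) = -1
f(-1) = 2

2


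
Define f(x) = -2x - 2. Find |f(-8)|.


f(-8) = 14
|14| = 14

14


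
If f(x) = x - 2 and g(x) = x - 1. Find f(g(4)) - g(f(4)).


f(g(4)) = 1
g(f(4)) = 1
Difference = 0

0


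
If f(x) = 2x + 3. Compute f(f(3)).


f(3) = 9
f(9) = 21

21


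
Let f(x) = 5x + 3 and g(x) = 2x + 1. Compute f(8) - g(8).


f(8) = 43
g(8) = 17
Difference = 26

26


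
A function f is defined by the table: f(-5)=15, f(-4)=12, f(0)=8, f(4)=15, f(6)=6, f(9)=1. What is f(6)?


6


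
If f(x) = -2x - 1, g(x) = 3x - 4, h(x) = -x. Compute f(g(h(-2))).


h(-2) = 2
g(2) = 2
f(2) = -5

-5


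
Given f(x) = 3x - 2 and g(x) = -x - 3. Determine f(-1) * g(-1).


10


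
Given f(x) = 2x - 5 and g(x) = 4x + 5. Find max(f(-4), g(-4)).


f(-4) = -13
g(-4) = -11
max = -11

-11


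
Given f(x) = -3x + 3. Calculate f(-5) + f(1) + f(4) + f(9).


-15


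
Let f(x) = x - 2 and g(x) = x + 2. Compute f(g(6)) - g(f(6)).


f(g(6)) = 6
g(f(6)) = 6
Difference = 0

0


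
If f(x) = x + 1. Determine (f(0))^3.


f(0) = 1
(1)^3 = 1

1


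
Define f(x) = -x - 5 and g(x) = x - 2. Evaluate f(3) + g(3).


-7


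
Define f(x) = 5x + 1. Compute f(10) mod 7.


2


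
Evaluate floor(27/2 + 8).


27/2 = 13.5
13.5 + 8 = 21.5
floor(21.5) = 21

21


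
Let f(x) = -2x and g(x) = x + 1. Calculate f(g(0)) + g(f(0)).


f(g(0)) = -2
g(f(0)) = 1
Sum = -1

-1


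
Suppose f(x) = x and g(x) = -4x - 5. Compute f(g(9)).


g(9) = -41
f(-41) = -41

-41


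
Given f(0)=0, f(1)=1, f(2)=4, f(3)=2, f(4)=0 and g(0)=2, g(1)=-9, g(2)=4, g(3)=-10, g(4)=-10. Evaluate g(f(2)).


-10


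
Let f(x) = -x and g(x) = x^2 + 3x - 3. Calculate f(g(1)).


g(1) = 1
f(1) = -1

-1


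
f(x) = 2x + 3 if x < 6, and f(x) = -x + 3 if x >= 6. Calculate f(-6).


-9


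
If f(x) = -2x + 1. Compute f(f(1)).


f(1) = -1
f(-1) = 3

3


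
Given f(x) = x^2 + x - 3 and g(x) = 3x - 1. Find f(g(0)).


g(0) = -1
f(-1) = 1*(-1)^2 + 1*(-1) - 3 = -3

-3


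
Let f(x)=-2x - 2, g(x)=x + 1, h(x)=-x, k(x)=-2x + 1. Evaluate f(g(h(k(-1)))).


2


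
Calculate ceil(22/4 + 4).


22/4 = 5.5
5.5 + 4 = 9.5
ceil(9.5) = 10

10


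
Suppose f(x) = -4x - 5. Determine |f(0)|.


5


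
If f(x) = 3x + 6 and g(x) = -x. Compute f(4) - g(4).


22


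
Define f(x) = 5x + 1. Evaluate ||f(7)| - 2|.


f(7) = 36
|36| = 36
|36 - 2| = 34

34


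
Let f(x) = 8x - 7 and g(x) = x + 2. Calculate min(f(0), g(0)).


f(0) = -7
g(0) = 2
min = -7

-7


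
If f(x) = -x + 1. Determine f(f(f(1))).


f(1) = 0
f(0) = 1
f(1) = 0

0


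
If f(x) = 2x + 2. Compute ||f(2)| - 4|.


f(2) = 6
|6| = 6
|6 - 4| = 2

2


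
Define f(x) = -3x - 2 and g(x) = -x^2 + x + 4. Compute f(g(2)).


g(2) = 2
f(2) = -8

-8


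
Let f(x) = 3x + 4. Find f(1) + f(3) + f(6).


f(1) = 7
f(3) = 13
f(6) = 22
Sum = 42

42


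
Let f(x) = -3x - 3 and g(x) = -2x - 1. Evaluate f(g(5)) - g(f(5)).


f(g(5)) = 30
g(f(5)) = 35
Difference = -5

-5


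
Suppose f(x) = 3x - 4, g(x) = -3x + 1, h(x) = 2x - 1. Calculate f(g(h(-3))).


h(-3) = -7
g(-7) = 22
f(22) = 62

62


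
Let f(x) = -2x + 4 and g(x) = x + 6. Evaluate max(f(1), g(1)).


f(1) = 2
g(1) = 7
max = 7

7


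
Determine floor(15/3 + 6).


15/3 = 5
5 + 6 = 11
floor(11) = 11

11


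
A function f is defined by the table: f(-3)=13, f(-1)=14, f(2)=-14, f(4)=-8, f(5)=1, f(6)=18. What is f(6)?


Reading from the table at x = 6

18


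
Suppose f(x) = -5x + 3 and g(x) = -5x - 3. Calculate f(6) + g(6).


-60


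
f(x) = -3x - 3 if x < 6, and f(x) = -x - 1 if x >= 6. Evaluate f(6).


6 satisfies x >= 6
f(6) = -7

-7


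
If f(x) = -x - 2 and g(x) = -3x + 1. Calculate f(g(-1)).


g(-1) = 4
f(4) = -6

-6


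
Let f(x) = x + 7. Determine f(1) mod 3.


f(1) = 8
8 mod 3 = 2

2


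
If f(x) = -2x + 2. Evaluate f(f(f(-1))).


14


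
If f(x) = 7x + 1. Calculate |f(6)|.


f(6) = 43
|43| = 43

43


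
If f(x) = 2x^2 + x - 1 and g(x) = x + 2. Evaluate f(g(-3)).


g(-3) = -1
f(-1) = 2*(-1)^2 + 1*(-1) - 1 = 0

0


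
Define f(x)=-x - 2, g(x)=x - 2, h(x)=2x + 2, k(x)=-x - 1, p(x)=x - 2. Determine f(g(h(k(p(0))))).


-4


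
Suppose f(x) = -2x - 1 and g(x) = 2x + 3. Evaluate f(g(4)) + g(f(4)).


-38


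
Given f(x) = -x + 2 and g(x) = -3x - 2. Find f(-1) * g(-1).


f(-1) = 3
g(-1) = 1
Product = 3

3


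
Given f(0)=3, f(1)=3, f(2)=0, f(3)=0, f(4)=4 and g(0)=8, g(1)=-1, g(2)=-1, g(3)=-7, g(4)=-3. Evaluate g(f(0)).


f(0) = 3
g(3) = -7

-7


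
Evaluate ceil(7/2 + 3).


7/2 = 3.5
3.5 + 3 = 6.5
ceil(6.5) = 7

7


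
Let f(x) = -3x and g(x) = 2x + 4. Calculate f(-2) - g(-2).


f(-2) = 6
g(-2) = 0
Difference = 6

6


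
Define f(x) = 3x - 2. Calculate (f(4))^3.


f(4) = 10
(10)^3 = 1000

1000


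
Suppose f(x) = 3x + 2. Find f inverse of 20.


6


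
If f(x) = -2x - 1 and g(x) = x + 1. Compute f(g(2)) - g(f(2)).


f(g(2)) = -7
g(f(2)) = -4
Difference = -3

-3


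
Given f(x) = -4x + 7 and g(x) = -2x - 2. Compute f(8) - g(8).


f(8) = -25
g(8) = -18
Difference = -7

-7


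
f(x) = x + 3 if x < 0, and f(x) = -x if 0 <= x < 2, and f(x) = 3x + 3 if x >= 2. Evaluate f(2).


2 satisfies x >= 2
f(2) = 9

9


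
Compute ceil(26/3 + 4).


26/3 = 8.6667
8.6667 + 4 = 12.6667
ceil(12.6667) = 13

13


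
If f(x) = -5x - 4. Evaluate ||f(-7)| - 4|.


f(-7) = 31
|31| = 31
|31 - 4| = 27

27


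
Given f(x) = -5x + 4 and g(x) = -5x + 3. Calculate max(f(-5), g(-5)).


f(-5) = 29
g(-5) = 28
max = 29

29


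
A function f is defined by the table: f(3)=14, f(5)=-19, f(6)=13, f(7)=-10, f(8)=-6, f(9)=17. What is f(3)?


Reading from the table at x = 3

14


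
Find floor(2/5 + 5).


2/5 = 0.4
0.4 + 5 = 5.4
floor(5.4) = 5

5


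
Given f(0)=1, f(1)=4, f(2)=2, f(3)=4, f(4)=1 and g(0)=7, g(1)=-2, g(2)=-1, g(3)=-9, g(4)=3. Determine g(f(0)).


-2


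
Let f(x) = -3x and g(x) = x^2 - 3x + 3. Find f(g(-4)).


g(-4) = 31
f(31) = -93

-93


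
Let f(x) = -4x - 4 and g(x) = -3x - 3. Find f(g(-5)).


g(-5) = 12
f(12) = -52

-52


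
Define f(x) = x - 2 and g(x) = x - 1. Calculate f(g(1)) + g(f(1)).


f(g(1)) = -2
g(f(1)) = -2
Sum = -4

-4


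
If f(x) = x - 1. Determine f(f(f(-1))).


f(-1) = -2
f(-2) = -3
f(-3) = -4

-4


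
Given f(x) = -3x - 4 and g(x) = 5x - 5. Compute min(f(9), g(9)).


f(9) = -31
g(9) = 40
min = -31

-31


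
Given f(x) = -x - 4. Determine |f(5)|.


f(5) = -9
|-9| = 9

9


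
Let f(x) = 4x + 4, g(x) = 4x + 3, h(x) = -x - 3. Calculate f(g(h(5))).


-112


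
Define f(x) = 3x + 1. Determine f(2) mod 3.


f(2) = 7
7 mod 3 = 1

1


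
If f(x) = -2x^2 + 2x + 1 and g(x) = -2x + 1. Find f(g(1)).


g(1) = -1
f(-1) = (-2)*(-1)^2 + 2*(-1) + 1 = -3

-3


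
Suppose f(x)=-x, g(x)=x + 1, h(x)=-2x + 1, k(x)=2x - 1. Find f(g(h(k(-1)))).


k(-1) = -3
h(-3) = 7
g(7) = 8
f(8) = -8

-8


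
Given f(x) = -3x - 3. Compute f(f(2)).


f(2) = -9
f(-9) = 24

24


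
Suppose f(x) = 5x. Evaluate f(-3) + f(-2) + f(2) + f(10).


f(-3) = -15
f(-2) = -10
f(2) = 10
f(10) = 50
Sum = 35

35


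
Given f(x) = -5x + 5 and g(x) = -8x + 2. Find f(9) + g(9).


-110


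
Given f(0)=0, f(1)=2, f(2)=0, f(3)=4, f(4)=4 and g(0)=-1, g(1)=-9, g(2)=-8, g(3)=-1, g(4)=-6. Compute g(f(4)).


f(4) = 4
g(4) = -6

-6


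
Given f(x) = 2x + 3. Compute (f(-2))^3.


f(-2) = -1
(-1)^3 = -1

-1


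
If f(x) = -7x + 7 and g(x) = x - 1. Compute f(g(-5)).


g(-5) = -6
f(-6) = 49

49


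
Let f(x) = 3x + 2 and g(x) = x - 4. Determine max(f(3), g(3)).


f(3) = 11
g(3) = -1
max = 11

11


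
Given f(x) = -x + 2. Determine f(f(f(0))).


f(0) = 2
f(2) = 0
f(0) = 2

2


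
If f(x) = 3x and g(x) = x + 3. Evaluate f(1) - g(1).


f(1) = 3
g(1) = 4
Difference = -1

-1


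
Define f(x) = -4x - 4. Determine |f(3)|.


f(3) = -16
|-16| = 16

16


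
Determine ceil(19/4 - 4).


19/4 = 4.75
4.75 - 4 = 0.75
ceil(0.75) = 1

1


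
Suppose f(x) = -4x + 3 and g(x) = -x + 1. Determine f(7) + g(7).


-31


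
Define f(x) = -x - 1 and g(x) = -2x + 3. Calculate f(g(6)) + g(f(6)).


f(g(6)) = 8
g(f(6)) = 17
Sum = 25

25


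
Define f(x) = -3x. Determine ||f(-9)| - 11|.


f(-9) = 27
|27| = 27
|27 - 11| = 16

16


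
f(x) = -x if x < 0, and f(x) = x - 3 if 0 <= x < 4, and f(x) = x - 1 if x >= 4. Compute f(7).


7 satisfies x >= 4
f(7) = 6

6


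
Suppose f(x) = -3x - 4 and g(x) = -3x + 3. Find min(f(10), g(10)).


-34


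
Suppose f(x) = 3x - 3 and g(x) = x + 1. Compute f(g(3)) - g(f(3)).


f(g(3)) = 9
g(f(3)) = 7
Difference = 2

2


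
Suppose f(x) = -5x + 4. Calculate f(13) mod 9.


f(13) = -61
-61 mod 9 = 2

2


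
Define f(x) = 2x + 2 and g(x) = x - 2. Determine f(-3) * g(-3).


f(-3) = -4
g(-3) = -5
Product = 20

20


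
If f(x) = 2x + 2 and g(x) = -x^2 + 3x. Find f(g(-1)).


-6


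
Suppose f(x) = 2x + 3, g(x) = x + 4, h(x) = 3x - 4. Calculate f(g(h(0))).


h(0) = -4
g(-4) = 0
f(0) = 3

3


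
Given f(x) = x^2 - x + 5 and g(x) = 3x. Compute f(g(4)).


g(4) = 12
f(12) = 1*(12)^2 - 1*(12) + 5 = 137

137


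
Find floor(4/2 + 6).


4/2 = 2
2 + 6 = 8
floor(8) = 8

8


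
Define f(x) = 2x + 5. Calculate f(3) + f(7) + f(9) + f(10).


f(3) = 11
f(7) = 19
f(9) = 23
f(10) = 25
Sum = 78

78


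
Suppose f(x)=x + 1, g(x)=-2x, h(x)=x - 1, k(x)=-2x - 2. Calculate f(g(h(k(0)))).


k(0) = -2
h(-2) = -3
g(-3) = 6
f(6) = 7

7


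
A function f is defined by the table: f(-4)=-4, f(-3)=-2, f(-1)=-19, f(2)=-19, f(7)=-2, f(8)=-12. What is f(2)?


Reading from the table at x = 2

-19


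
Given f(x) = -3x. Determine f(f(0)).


f(0) = 0
f(0) = 0

0


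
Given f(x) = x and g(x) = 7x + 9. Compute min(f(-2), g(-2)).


f(-2) = -2
g(-2) = -5
min = -5

-5


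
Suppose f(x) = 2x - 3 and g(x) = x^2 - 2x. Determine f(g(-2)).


g(-2) = 8
f(8) = 13

13


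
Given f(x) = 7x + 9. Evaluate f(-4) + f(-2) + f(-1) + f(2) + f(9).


f(-4) = -19
f(-2) = -5
f(-1) = 2
f(2) = 23
f(9) = 72
Sum = 73

73


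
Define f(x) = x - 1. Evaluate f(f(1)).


f(1) = 0
f(0) = -1

-1


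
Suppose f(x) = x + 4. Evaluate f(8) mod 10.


f(8) = 12
12 mod 10 = 2

2


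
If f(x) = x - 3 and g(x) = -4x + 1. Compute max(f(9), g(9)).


f(9) = 6
g(9) = -35
max = 6

6


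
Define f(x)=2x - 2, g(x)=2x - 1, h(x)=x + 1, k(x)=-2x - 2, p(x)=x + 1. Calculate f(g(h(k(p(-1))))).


-8


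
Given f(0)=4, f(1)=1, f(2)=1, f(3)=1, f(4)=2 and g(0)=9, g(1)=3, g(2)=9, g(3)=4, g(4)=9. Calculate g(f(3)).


3


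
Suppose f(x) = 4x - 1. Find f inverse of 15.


Solve 4x - 1 = 15
x = (15 + 1) / 4 = 4

4


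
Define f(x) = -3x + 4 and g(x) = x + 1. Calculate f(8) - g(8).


f(8) = -20
g(8) = 9
Difference = -29

-29


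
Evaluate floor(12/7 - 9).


12/7 = 1.7143
1.7143 - 9 = -7.2857
floor(-7.2857) = -8

-8


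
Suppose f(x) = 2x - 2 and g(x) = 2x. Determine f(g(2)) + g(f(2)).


f(g(2)) = 6
g(f(2)) = 4
Sum = 10

10


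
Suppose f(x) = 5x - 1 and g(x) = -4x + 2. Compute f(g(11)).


g(11) = -42
f(-42) = -211

-211


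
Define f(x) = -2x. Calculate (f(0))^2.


f(0) = 0
(0)^2 = 0

0


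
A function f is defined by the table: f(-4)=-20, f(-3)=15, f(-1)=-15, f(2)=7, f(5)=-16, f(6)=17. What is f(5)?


Reading from the table at x = 5

-16


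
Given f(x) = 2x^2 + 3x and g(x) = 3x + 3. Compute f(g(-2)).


g(-2) = -3
f(-3) = 2*(-3)^2 + 3*(-3) = 9

9


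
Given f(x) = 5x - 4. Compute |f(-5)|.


f(-5) = -29
|-29| = 29

29


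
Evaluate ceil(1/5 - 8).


1/5 = 0.2
0.2 - 8 = -7.8
ceil(-7.8) = -7

-7


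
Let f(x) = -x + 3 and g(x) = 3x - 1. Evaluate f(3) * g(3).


f(3) = 0
g(3) = 8
Product = 0

0


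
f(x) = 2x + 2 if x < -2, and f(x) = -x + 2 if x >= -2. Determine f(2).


2 satisfies x >= -2
f(2) = 0

0


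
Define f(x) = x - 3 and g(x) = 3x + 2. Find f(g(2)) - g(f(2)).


f(g(2)) = 5
g(f(2)) = -1
Difference = 6

6


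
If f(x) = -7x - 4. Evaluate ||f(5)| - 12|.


f(5) = -39
|-39| = 39
|39 - 12| = 27

27


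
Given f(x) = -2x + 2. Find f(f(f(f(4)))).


f(4) = -6
f(-6) = 14
f(14) = -26
f(-26) = 54

54


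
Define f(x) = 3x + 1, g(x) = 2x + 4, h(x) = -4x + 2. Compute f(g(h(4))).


h(4) = -14
g(-14) = -24
f(-24) = -71

-71


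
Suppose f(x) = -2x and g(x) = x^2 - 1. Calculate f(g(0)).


2


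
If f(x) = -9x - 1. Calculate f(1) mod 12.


2


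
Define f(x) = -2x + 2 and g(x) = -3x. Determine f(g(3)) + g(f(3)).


32


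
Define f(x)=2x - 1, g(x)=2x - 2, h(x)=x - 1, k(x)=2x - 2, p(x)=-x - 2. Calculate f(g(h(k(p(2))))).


-49


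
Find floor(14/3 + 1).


14/3 = 4.6667
4.6667 + 1 = 5.6667
floor(5.6667) = 5

5


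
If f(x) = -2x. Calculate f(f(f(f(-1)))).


f(-1) = 2
f(2) = -4
f(-4) = 8
f(8) = -16

-16


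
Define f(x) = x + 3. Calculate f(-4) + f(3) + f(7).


f(-4) = -1
f(3) = 6
f(7) = 10
Sum = 15

15


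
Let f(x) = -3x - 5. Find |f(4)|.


17


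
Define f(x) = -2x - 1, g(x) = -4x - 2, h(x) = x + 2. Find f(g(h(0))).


h(0) = 2
g(2) = -10
f(-10) = 19

19


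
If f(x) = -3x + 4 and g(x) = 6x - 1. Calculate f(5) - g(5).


f(5) = -11
g(5) = 29
Difference = -40

-40


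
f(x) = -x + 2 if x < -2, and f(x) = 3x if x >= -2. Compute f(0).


0 satisfies x >= -2
f(0) = 0

0


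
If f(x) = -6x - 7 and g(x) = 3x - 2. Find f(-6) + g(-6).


f(-6) = 29
g(-6) = -20
Sum = 9

9


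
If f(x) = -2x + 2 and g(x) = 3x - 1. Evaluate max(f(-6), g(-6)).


f(-6) = 14
g(-6) = -19
max = 14

14


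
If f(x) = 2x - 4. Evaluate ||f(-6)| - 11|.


f(-6) = -16
|-16| = 16
|16 - 11| = 5

5


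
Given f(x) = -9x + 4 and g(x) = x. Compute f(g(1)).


g(1) = 1
f(1) = -5

-5


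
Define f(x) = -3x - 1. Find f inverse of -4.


1


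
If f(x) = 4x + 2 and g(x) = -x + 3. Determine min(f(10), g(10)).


f(10) = 42
g(10) = -7
min = -7

-7


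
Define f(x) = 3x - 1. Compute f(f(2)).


f(2) = 5
f(5) = 14

14


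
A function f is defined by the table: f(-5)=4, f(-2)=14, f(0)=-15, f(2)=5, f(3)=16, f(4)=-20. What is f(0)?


Reading from the table at x = 0

-15


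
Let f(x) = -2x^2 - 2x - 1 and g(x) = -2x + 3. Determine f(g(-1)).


g(-1) = 5
f(5) = (-2)*(5)^2 - 2*(5) - 1 = -61

-61


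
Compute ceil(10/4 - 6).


10/4 = 2.5
2.5 - 6 = -3.5
ceil(-3.5) = -3

-3


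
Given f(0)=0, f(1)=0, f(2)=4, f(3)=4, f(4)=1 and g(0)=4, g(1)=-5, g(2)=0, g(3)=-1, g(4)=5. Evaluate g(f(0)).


f(0) = 0
g(0) = 4

4


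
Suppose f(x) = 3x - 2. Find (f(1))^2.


f(1) = 1
(1)^2 = 1

1


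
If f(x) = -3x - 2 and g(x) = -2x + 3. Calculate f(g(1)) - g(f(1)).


f(g(1)) = -5
g(f(1)) = 13
Difference = -18

-18


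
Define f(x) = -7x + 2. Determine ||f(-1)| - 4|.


f(-1) = 9
|9| = 9
|9 - 4| = 5

5


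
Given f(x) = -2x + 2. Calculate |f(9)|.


f(9) = -16
|-16| = 16

16


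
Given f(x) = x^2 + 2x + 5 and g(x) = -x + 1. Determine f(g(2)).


g(2) = -1
f(-1) = 1*(-1)^2 + 2*(-1) + 5 = 4

4


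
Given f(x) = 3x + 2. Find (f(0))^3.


f(0) = 2
(2)^3 = 8

8


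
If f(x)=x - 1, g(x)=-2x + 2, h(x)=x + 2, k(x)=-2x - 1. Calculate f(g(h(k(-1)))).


-5


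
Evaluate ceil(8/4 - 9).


-7


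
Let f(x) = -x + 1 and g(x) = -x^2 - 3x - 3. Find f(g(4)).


g(4) = -31
f(-31) = 32

32


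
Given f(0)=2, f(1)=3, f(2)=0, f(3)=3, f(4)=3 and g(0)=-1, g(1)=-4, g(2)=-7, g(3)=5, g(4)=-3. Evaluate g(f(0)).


f(0) = 2
g(2) = -7

-7


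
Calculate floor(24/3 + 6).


24/3 = 8
8 + 6 = 14
floor(14) = 14

14


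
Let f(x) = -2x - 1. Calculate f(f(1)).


f(1) = -3
f(-3) = 5

5


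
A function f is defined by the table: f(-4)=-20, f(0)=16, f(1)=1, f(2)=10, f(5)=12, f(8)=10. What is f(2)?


Reading from the table at x = 2

10


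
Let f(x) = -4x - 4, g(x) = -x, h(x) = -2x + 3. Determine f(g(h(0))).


8


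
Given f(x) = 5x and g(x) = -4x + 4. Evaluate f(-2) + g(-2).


f(-2) = -10
g(-2) = 12
Sum = 2

2


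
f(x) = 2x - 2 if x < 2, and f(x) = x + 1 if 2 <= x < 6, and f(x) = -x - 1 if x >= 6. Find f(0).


0 satisfies x < 2
f(0) = -2

-2


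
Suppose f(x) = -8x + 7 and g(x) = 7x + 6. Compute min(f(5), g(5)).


-33


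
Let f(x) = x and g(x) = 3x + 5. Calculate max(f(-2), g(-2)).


-1


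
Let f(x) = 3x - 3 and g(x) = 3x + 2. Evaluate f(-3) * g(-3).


84


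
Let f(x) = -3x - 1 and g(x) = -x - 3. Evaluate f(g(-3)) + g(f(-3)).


-12


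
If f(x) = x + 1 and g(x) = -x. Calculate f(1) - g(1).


f(1) = 2
g(1) = -1
Difference = 3

3


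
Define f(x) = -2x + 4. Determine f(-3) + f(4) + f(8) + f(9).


-20


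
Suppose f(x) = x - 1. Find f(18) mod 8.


1


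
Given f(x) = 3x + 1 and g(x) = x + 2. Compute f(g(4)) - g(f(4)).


f(g(4)) = 19
g(f(4)) = 15
Difference = 4

4


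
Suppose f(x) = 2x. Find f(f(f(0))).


f(0) = 0
f(0) = 0
f(0) = 0

0


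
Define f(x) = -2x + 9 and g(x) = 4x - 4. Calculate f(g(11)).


g(11) = 40
f(40) = -71

-71


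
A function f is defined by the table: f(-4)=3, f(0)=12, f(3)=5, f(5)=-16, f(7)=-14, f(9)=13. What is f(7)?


Reading from the table at x = 7

-14


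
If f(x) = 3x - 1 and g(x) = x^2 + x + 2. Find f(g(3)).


g(3) = 14
f(14) = 41

41


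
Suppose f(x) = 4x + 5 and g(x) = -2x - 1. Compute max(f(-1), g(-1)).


1


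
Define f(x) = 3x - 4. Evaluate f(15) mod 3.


f(15) = 41
41 mod 3 = 2

2


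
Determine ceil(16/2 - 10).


-2


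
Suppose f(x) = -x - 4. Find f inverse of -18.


14


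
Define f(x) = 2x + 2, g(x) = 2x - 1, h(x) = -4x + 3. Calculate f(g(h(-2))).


h(-2) = 11
g(11) = 21
f(21) = 44

44


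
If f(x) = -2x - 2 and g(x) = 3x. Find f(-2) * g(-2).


f(-2) = 2
g(-2) = -6
Product = -12

-12


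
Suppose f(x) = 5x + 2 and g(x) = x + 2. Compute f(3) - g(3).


12


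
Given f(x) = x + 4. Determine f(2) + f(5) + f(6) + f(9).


f(2) = 6
f(5) = 9
f(6) = 10
f(9) = 13
Sum = 38

38


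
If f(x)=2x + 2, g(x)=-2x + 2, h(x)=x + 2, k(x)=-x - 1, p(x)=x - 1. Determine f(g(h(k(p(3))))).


p(3) = 2
k(2) = -3
h(-3) = -1
g(-1) = 4
f(4) = 10

10


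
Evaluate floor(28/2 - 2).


12


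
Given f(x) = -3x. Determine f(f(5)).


f(5) = -15
f(-15) = 45

45


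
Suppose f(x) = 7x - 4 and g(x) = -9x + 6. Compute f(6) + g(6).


-10


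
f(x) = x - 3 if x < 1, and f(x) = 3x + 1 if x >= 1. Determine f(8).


8 satisfies x >= 1
f(8) = 25

25


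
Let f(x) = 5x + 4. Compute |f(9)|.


49


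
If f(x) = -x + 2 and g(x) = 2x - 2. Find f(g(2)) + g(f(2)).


f(g(2)) = 0
g(f(2)) = -2
Sum = -2

-2


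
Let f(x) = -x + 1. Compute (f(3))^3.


f(3) = -2
(-2)^3 = -8

-8


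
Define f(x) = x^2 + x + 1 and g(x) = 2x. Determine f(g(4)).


g(4) = 8
f(8) = 1*(8)^2 + 1*(8) + 1 = 73

73


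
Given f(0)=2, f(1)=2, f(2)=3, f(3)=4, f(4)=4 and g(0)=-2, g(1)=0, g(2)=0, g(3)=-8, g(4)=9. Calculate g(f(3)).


f(3) = 4
g(4) = 9

9


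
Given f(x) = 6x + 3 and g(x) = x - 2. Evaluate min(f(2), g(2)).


0


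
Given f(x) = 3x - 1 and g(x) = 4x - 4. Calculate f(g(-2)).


g(-2) = -12
f(-12) = -37

-37


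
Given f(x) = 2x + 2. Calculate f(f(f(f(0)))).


f(0) = 2
f(2) = 6
f(6) = 14
f(14) = 30

30


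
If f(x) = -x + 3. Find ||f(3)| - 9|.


f(3) = 0
|0| = 0
|0 - 9| = 9

9


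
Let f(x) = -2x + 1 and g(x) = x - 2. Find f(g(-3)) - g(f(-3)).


f(g(-3)) = 11
g(f(-3)) = 5
Difference = 6

6


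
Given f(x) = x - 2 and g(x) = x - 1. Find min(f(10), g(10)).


f(10) = 8
g(10) = 9
min = 8

8


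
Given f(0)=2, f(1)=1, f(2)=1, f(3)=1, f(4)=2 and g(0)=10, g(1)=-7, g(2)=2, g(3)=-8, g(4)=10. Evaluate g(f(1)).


f(1) = 1
g(1) = -7

-7


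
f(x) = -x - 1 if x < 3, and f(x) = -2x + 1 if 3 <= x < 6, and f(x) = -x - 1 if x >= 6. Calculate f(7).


7 satisfies x >= 6
f(7) = -8

-8


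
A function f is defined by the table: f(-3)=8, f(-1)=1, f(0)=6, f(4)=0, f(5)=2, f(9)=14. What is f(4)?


Reading from the table at x = 4

0


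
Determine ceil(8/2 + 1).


5


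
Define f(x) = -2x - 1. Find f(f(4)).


17


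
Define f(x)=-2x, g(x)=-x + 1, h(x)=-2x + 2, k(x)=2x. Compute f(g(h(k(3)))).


-22


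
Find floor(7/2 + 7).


10


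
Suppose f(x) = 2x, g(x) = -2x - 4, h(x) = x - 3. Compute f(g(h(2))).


-4


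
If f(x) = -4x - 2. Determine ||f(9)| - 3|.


f(9) = -38
|-38| = 38
|38 - 3| = 35

35


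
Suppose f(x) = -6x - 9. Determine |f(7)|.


51


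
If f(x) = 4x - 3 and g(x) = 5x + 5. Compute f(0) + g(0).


f(0) = -3
g(0) = 5
Sum = 2

2


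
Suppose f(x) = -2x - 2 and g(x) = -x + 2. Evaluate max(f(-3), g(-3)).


f(-3) = 4
g(-3) = 5
max = 5

5


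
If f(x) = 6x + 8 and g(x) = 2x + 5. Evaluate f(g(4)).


g(4) = 13
f(13) = 86

86


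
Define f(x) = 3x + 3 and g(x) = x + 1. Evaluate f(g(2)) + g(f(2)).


f(g(2)) = 12
g(f(2)) = 10
Sum = 22

22


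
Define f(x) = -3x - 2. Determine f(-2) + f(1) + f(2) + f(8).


f(-2) = 4
f(1) = -5
f(2) = -8
f(8) = -26
Sum = -35

-35


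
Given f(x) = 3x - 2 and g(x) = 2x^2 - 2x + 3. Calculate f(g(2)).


g(2) = 7
f(7) = 19

19


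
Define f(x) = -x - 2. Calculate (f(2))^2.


f(2) = -4
(-4)^2 = 16

16


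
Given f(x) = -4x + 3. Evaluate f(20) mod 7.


f(20) = -77
-77 mod 7 = 0

0


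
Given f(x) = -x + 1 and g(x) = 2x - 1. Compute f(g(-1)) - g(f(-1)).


f(g(-1)) = 4
g(f(-1)) = 3
Difference = 1

1


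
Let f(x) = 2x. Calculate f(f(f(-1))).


f(-1) = -2
f(-2) = -4
f(-4) = -8

-8


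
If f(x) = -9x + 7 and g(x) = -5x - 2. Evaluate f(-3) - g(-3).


f(-3) = 34
g(-3) = 13
Difference = 21

21


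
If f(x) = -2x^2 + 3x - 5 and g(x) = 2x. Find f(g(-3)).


g(-3) = -6
f(-6) = (-2)*(-6)^2 + 3*(-6) - 5 = -95

-95


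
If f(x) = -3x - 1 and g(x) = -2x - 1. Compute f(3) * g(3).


f(3) = -10
g(3) = -7
Product = 70

70


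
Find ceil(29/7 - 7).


29/7 = 4.1429
4.1429 - 7 = -2.8571
ceil(-2.8571) = -2

-2


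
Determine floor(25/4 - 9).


25/4 = 6.25
6.25 - 9 = -2.75
floor(-2.75) = -3

-3
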